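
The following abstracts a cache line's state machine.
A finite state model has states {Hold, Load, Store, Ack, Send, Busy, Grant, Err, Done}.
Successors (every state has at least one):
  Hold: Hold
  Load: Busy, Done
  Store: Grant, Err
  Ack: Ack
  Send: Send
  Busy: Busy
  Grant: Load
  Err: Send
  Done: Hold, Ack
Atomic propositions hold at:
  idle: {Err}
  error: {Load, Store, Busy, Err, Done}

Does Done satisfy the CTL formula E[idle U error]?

E[idle U error]: least fixpoint, start Z0 = Sat(error) = {Load, Store, Busy, Err, Done}, add states in Sat(idle) with some successor in Z. Already a fixed point.
Sat(E[idle U error]) = {Load, Store, Busy, Err, Done}
Done ∈ Sat(E[idle U error]) = {Load, Store, Busy, Err, Done}, so the formula holds at Done.

Yes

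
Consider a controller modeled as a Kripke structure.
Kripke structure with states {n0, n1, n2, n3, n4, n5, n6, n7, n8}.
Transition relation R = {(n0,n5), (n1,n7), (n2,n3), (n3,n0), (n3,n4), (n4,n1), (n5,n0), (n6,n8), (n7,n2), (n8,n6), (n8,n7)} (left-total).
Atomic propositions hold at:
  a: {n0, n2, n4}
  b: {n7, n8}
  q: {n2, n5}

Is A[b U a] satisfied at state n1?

A[b U a]: least fixpoint, start Z0 = Sat(a) = {n0, n2, n4}, add states in Sat(b) with every successor in Z. Z1 = {n0, n2, n4, n7}; fixed.
Sat(A[b U a]) = {n0, n2, n4, n7}
n1 ∉ Sat(A[b U a]) = {n0, n2, n4, n7}, so the formula does not hold at n1.

No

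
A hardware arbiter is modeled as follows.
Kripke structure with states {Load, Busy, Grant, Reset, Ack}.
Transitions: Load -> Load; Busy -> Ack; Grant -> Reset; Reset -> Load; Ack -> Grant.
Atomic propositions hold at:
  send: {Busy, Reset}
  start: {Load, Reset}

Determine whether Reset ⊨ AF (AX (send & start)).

No

Sat(send & start) = {Reset}
Sat(AX (send & start)) = {s : every successor in {Reset}} = {Grant}
AF (AX (send & start)): least fixpoint, start Z0 = {Grant}, add states with every successor in Z. Z1 = {Grant, Ack}; Z2 = {Busy, Grant, Ack}; fixed.
Sat(AF (AX (send & start))) = {Busy, Grant, Ack}
Reset ∉ Sat(AF (AX (send & start))) = {Busy, Grant, Ack}, so the formula does not hold at Reset.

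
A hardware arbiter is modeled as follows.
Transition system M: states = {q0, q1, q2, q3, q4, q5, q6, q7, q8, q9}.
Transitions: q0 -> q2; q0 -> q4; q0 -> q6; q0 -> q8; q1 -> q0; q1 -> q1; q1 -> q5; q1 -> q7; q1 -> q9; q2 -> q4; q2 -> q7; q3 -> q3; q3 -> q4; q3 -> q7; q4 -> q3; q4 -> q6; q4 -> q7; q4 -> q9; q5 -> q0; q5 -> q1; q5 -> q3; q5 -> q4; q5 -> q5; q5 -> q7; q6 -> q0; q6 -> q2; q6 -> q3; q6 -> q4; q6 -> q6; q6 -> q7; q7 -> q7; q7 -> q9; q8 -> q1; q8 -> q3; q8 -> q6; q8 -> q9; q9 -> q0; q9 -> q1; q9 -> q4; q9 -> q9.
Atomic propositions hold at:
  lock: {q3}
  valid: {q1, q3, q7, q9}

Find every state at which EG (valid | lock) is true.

Sat(valid | lock) = {q1, q3, q7, q9}
EG (valid | lock): greatest fixpoint, start Z0 = {q1, q3, q7, q9}, keep only states in Sat with some successor in Z. Already a fixed point.
Sat(EG (valid | lock)) = {q1, q3, q7, q9}

{q1, q3, q7, q9}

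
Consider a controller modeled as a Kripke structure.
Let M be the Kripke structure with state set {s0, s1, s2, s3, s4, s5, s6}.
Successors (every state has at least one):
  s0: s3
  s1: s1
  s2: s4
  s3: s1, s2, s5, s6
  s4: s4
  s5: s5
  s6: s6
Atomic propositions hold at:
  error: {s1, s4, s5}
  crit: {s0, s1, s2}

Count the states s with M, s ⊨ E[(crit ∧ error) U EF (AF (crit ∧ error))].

3

Sat(crit ∧ error) = {s1}
AF (crit ∧ error): least fixpoint, start Z0 = {s1}, add states with every successor in Z. Already a fixed point.
Sat(AF (crit ∧ error)) = {s1}
EF (AF (crit ∧ error)): least fixpoint, start Z0 = {s1}, add states with some successor in Z. Z1 = {s1, s3}; Z2 = {s0, s1, s3}; fixed.
Sat(EF (AF (crit ∧ error))) = {s0, s1, s3}
E[(crit ∧ error) U EF (AF (crit ∧ error))]: least fixpoint, start Z0 = Sat(EF (AF (crit ∧ error))) = {s0, s1, s3}, add states in Sat(crit ∧ error) with some successor in Z. Already a fixed point.
Sat(E[(crit ∧ error) U EF (AF (crit ∧ error))]) = {s0, s1, s3}
|Sat(E[(crit ∧ error) U EF (AF (crit ∧ error))])| = |{s0, s1, s3}| = 3.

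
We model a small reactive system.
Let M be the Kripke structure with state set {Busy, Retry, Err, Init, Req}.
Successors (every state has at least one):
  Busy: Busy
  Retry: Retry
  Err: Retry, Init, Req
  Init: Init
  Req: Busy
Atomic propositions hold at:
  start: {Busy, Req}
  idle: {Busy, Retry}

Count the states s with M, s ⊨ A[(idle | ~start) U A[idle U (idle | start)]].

Sat(~start) = {Retry, Err, Init}
Sat(idle | ~start) = {Busy, Retry, Err, Init}
Sat(idle | start) = {Busy, Retry, Req}
A[idle U (idle | start)]: least fixpoint, start Z0 = Sat((idle | start)) = {Busy, Retry, Req}, add states in Sat(idle) with every successor in Z. Already a fixed point.
Sat(A[idle U (idle | start)]) = {Busy, Retry, Req}
A[(idle | ~start) U A[idle U (idle | start)]]: least fixpoint, start Z0 = Sat(A[idle U (idle | start)]) = {Busy, Retry, Req}, add states in Sat(idle | ~start) with every successor in Z. Already a fixed point.
Sat(A[(idle | ~start) U A[idle U (idle | start)]]) = {Busy, Retry, Req}
|Sat(A[(idle | ~start) U A[idle U (idle | start)]])| = |{Busy, Retry, Req}| = 3.

3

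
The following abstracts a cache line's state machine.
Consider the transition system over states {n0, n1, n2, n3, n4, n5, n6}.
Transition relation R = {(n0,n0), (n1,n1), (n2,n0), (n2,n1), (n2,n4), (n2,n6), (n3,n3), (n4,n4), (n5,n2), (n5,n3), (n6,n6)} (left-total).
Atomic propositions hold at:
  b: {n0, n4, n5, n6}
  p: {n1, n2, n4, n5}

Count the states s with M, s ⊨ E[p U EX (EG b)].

5

EG b: greatest fixpoint, start Z0 = {n0, n4, n5, n6}, keep only states in Sat with some successor in Z. Z1 = {n0, n4, n6}; fixed.
Sat(EG b) = {n0, n4, n6}
Sat(EX (EG b)) = {s : some successor in {n0, n4, n6}} = {n0, n2, n4, n6}
E[p U EX (EG b)]: least fixpoint, start Z0 = Sat(EX (EG b)) = {n0, n2, n4, n6}, add states in Sat(p) with some successor in Z. Z1 = {n0, n2, n4, n5, n6}; fixed.
Sat(E[p U EX (EG b)]) = {n0, n2, n4, n5, n6}
|Sat(E[p U EX (EG b)])| = |{n0, n2, n4, n5, n6}| = 5.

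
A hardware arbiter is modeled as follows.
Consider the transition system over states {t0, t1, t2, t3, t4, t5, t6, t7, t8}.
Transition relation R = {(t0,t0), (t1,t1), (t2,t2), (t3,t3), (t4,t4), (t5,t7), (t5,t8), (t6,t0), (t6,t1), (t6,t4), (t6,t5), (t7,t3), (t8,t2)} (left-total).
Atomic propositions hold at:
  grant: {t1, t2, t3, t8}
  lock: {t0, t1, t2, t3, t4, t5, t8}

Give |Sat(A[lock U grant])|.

A[lock U grant]: least fixpoint, start Z0 = Sat(grant) = {t1, t2, t3, t8}, add states in Sat(lock) with every successor in Z. Already a fixed point.
Sat(A[lock U grant]) = {t1, t2, t3, t8}
|Sat(A[lock U grant])| = |{t1, t2, t3, t8}| = 4.

4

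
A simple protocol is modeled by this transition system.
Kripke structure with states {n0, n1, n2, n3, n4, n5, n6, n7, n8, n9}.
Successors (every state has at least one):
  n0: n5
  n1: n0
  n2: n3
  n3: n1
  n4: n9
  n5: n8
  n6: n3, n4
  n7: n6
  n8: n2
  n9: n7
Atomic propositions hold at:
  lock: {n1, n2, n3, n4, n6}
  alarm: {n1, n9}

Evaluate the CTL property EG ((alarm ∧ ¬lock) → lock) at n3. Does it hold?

Yes

Sat(¬lock) = {n0, n5, n7, n8, n9}
Sat(alarm ∧ ¬lock) = {n9}
Sat((alarm ∧ ¬lock) → lock) = {n0, n1, n2, n3, n4, n5, n6, n7, n8}
EG ((alarm ∧ ¬lock) → lock): greatest fixpoint, start Z0 = {n0, n1, n2, n3, n4, n5, n6, n7, n8}, keep only states in Sat with some successor in Z. Z1 = {n0, n1, n2, n3, n5, n6, n7, n8}; fixed.
Sat(EG ((alarm ∧ ¬lock) → lock)) = {n0, n1, n2, n3, n5, n6, n7, n8}
n3 ∈ Sat(EG ((alarm ∧ ¬lock) → lock)) = {n0, n1, n2, n3, n5, n6, n7, n8}, so the formula holds at n3.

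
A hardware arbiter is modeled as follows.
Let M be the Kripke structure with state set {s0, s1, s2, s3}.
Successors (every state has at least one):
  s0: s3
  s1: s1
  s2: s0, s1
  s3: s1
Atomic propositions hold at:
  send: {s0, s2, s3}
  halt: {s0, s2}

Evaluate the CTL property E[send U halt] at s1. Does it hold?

E[send U halt]: least fixpoint, start Z0 = Sat(halt) = {s0, s2}, add states in Sat(send) with some successor in Z. Already a fixed point.
Sat(E[send U halt]) = {s0, s2}
s1 ∉ Sat(E[send U halt]) = {s0, s2}, so the formula does not hold at s1.

No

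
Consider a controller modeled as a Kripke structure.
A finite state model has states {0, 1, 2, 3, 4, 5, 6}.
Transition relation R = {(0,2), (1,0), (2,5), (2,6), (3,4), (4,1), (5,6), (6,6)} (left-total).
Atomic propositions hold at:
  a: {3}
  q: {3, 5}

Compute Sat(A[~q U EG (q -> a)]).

{0, 1, 2, 3, 4, 6}

Sat(~q) = {0, 1, 2, 4, 6}
Sat(q -> a) = {0, 1, 2, 3, 4, 6}
EG (q -> a): greatest fixpoint, start Z0 = {0, 1, 2, 3, 4, 6}, keep only states in Sat with some successor in Z. Already a fixed point.
Sat(EG (q -> a)) = {0, 1, 2, 3, 4, 6}
A[~q U EG (q -> a)]: least fixpoint, start Z0 = Sat(EG (q -> a)) = {0, 1, 2, 3, 4, 6}, add states in Sat(~q) with every successor in Z. Already a fixed point.
Sat(A[~q U EG (q -> a)]) = {0, 1, 2, 3, 4, 6}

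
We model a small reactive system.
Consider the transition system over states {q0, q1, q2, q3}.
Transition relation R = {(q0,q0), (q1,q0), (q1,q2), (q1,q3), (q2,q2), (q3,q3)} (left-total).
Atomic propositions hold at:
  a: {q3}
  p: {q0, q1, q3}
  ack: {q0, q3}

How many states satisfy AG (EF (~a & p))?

Sat(~a) = {q0, q1, q2}
Sat(~a & p) = {q0, q1}
EF (~a & p): least fixpoint, start Z0 = {q0, q1}, add states with some successor in Z. Already a fixed point.
Sat(EF (~a & p)) = {q0, q1}
AG (EF (~a & p)): greatest fixpoint, start Z0 = {q0, q1}, keep only states in Sat with every successor in Z. Z1 = {q0}; fixed.
Sat(AG (EF (~a & p))) = {q0}
|Sat(AG (EF (~a & p)))| = |{q0}| = 1.

1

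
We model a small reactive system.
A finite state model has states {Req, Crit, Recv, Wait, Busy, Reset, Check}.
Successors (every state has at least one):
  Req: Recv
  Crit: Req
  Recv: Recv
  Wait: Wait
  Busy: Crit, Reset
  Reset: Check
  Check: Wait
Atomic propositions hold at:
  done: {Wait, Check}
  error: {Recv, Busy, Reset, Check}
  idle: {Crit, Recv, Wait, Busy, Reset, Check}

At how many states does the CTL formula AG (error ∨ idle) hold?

Sat(error ∨ idle) = {Crit, Recv, Wait, Busy, Reset, Check}
AG (error ∨ idle): greatest fixpoint, start Z0 = {Crit, Recv, Wait, Busy, Reset, Check}, keep only states in Sat with every successor in Z. Z1 = {Recv, Wait, Busy, Reset, Check}; Z2 = {Recv, Wait, Reset, Check}; fixed.
Sat(AG (error ∨ idle)) = {Recv, Wait, Reset, Check}
|Sat(AG (error ∨ idle))| = |{Recv, Wait, Reset, Check}| = 4.

4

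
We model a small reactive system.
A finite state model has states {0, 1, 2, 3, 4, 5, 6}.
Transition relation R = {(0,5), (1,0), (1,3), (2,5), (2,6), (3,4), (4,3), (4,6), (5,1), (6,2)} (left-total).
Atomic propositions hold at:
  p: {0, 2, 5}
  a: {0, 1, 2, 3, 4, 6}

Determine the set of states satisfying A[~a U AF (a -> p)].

Sat(~a) = {5}
Sat(a -> p) = {0, 2, 5}
AF (a -> p): least fixpoint, start Z0 = {0, 2, 5}, add states with every successor in Z. Z1 = {0, 2, 5, 6}; fixed.
Sat(AF (a -> p)) = {0, 2, 5, 6}
A[~a U AF (a -> p)]: least fixpoint, start Z0 = Sat(AF (a -> p)) = {0, 2, 5, 6}, add states in Sat(~a) with every successor in Z. Already a fixed point.
Sat(A[~a U AF (a -> p)]) = {0, 2, 5, 6}

{0, 2, 5, 6}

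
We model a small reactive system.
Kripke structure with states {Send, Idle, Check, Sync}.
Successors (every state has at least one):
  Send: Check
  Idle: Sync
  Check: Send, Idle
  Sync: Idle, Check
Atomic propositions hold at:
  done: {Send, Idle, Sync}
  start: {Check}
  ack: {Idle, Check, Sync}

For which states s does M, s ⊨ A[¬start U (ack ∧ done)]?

{Idle, Sync}

Sat(¬start) = {Send, Idle, Sync}
Sat(ack ∧ done) = {Idle, Sync}
A[¬start U (ack ∧ done)]: least fixpoint, start Z0 = Sat((ack ∧ done)) = {Idle, Sync}, add states in Sat(¬start) with every successor in Z. Already a fixed point.
Sat(A[¬start U (ack ∧ done)]) = {Idle, Sync}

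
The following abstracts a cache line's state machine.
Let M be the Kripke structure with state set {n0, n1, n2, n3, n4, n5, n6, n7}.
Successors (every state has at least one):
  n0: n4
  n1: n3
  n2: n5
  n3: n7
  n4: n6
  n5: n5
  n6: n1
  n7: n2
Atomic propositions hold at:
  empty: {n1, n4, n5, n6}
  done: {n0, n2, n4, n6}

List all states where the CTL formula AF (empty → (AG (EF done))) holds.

EF done: least fixpoint, start Z0 = {n0, n2, n4, n6}, add states with some successor in Z. Z1 = {n0, n2, n4, n6, n7}; Z2 = {n0, n2, n3, n4, n6, n7}; Z3 = {n0, n1, n2, n3, n4, n6, n7}; fixed.
Sat(EF done) = {n0, n1, n2, n3, n4, n6, n7}
AG (EF done): greatest fixpoint, start Z0 = {n0, n1, n2, n3, n4, n6, n7}, keep only states in Sat with every successor in Z. Z1 = {n0, n1, n3, n4, n6, n7}; Z2 = {n0, n1, n3, n4, n6}; Z3 = {n0, n1, n4, n6}; Z4 = {n0, n4, n6}; Z5 = {n0, n4}; Z6 = {n0}; Z7 = ∅; fixed.
Sat(AG (EF done)) = ∅
Sat(empty → (AG (EF done))) = {n0, n2, n3, n7}
AF (empty → (AG (EF done))): least fixpoint, start Z0 = {n0, n2, n3, n7}, add states with every successor in Z. Z1 = {n0, n1, n2, n3, n7}; Z2 = {n0, n1, n2, n3, n6, n7}; Z3 = {n0, n1, n2, n3, n4, n6, n7}; fixed.
Sat(AF (empty → (AG (EF done)))) = {n0, n1, n2, n3, n4, n6, n7}

{n0, n1, n2, n3, n4, n6, n7}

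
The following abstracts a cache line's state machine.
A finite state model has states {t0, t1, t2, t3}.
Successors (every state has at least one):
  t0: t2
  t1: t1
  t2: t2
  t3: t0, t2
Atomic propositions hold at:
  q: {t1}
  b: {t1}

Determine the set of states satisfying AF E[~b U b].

{t1}

Sat(~b) = {t0, t2, t3}
E[~b U b]: least fixpoint, start Z0 = Sat(b) = {t1}, add states in Sat(~b) with some successor in Z. Already a fixed point.
Sat(E[~b U b]) = {t1}
AF E[~b U b]: least fixpoint, start Z0 = {t1}, add states with every successor in Z. Already a fixed point.
Sat(AF E[~b U b]) = {t1}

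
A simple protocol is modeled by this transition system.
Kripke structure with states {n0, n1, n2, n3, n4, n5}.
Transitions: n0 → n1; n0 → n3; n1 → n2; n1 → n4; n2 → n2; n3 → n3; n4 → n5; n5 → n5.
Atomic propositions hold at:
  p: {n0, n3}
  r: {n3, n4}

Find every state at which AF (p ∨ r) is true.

{n0, n3, n4}

Sat(p ∨ r) = {n0, n3, n4}
AF (p ∨ r): least fixpoint, start Z0 = {n0, n3, n4}, add states with every successor in Z. Already a fixed point.
Sat(AF (p ∨ r)) = {n0, n3, n4}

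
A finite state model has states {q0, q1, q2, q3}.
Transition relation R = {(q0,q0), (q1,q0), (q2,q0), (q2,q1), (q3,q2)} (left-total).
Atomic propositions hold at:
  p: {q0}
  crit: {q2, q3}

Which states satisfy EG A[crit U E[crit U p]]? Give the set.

E[crit U p]: least fixpoint, start Z0 = Sat(p) = {q0}, add states in Sat(crit) with some successor in Z. Z1 = {q0, q2}; Z2 = {q0, q2, q3}; fixed.
Sat(E[crit U p]) = {q0, q2, q3}
A[crit U E[crit U p]]: least fixpoint, start Z0 = Sat(E[crit U p]) = {q0, q2, q3}, add states in Sat(crit) with every successor in Z. Already a fixed point.
Sat(A[crit U E[crit U p]]) = {q0, q2, q3}
EG A[crit U E[crit U p]]: greatest fixpoint, start Z0 = {q0, q2, q3}, keep only states in Sat with some successor in Z. Already a fixed point.
Sat(EG A[crit U E[crit U p]]) = {q0, q2, q3}

{q0, q2, q3}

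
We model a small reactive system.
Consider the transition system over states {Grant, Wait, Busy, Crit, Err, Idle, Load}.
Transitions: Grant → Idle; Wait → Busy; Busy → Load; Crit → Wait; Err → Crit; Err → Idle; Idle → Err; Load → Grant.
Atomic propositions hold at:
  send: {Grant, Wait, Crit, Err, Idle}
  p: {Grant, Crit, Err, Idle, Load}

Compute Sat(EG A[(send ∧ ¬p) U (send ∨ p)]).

{Grant, Err, Idle, Load}

Sat(¬p) = {Wait, Busy}
Sat(send ∧ ¬p) = {Wait}
Sat(send ∨ p) = {Grant, Wait, Crit, Err, Idle, Load}
A[(send ∧ ¬p) U (send ∨ p)]: least fixpoint, start Z0 = Sat((send ∨ p)) = {Grant, Wait, Crit, Err, Idle, Load}, add states in Sat(send ∧ ¬p) with every successor in Z. Already a fixed point.
Sat(A[(send ∧ ¬p) U (send ∨ p)]) = {Grant, Wait, Crit, Err, Idle, Load}
EG A[(send ∧ ¬p) U (send ∨ p)]: greatest fixpoint, start Z0 = {Grant, Wait, Crit, Err, Idle, Load}, keep only states in Sat with some successor in Z. Z1 = {Grant, Crit, Err, Idle, Load}; Z2 = {Grant, Err, Idle, Load}; fixed.
Sat(EG A[(send ∧ ¬p) U (send ∨ p)]) = {Grant, Err, Idle, Load}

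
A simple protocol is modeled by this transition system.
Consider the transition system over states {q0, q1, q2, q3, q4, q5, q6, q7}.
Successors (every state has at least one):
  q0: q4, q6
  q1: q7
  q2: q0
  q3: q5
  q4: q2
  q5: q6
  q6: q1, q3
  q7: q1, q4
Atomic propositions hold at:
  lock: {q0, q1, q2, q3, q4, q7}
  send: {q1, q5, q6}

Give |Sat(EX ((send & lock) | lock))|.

Sat(send & lock) = {q1}
Sat((send & lock) | lock) = {q0, q1, q2, q3, q4, q7}
Sat(EX ((send & lock) | lock)) = {s : some successor in {q0, q1, q2, q3, q4, q7}} = {q0, q1, q2, q4, q6, q7}
|Sat(EX ((send & lock) | lock))| = |{q0, q1, q2, q4, q6, q7}| = 6.

6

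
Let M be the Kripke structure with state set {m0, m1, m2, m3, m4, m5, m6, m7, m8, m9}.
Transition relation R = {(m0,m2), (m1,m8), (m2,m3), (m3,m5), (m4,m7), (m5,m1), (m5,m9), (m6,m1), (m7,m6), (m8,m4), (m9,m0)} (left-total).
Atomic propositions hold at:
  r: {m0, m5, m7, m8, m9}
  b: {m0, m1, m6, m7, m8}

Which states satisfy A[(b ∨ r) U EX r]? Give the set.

{m1, m3, m4, m5, m6, m7, m8, m9}

Sat(b ∨ r) = {m0, m1, m5, m6, m7, m8, m9}
Sat(EX r) = {s : some successor in {m0, m5, m7, m8, m9}} = {m1, m3, m4, m5, m9}
A[(b ∨ r) U EX r]: least fixpoint, start Z0 = Sat(EX r) = {m1, m3, m4, m5, m9}, add states in Sat(b ∨ r) with every successor in Z. Z1 = {m1, m3, m4, m5, m6, m8, m9}; Z2 = {m1, m3, m4, m5, m6, m7, m8, m9}; fixed.
Sat(A[(b ∨ r) U EX r]) = {m1, m3, m4, m5, m6, m7, m8, m9}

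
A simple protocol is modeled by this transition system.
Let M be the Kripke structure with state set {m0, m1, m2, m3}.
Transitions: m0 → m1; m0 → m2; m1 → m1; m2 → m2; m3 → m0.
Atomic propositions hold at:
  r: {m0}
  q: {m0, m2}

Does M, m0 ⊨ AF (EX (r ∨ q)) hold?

Sat(r ∨ q) = {m0, m2}
Sat(EX (r ∨ q)) = {s : some successor in {m0, m2}} = {m0, m2, m3}
AF (EX (r ∨ q)): least fixpoint, start Z0 = {m0, m2, m3}, add states with every successor in Z. Already a fixed point.
Sat(AF (EX (r ∨ q))) = {m0, m2, m3}
m0 ∈ Sat(AF (EX (r ∨ q))) = {m0, m2, m3}, so the formula holds at m0.

Yes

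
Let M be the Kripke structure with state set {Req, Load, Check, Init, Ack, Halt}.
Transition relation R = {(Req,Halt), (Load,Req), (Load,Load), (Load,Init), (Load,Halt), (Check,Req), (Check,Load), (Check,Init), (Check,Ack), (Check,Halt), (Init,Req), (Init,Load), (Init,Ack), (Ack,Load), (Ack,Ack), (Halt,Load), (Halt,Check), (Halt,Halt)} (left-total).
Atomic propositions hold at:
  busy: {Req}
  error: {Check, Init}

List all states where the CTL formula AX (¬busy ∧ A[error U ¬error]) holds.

Sat(¬busy) = {Load, Check, Init, Ack, Halt}
Sat(¬error) = {Req, Load, Ack, Halt}
A[error U ¬error]: least fixpoint, start Z0 = Sat(¬error) = {Req, Load, Ack, Halt}, add states in Sat(error) with every successor in Z. Z1 = {Req, Load, Init, Ack, Halt}; Z2 = {Req, Load, Check, Init, Ack, Halt}; fixed.
Sat(A[error U ¬error]) = {Req, Load, Check, Init, Ack, Halt}
Sat(¬busy ∧ A[error U ¬error]) = {Load, Check, Init, Ack, Halt}
Sat(AX (¬busy ∧ A[error U ¬error])) = {s : every successor in {Load, Check, Init, Ack, Halt}} = {Req, Ack, Halt}

{Req, Ack, Halt}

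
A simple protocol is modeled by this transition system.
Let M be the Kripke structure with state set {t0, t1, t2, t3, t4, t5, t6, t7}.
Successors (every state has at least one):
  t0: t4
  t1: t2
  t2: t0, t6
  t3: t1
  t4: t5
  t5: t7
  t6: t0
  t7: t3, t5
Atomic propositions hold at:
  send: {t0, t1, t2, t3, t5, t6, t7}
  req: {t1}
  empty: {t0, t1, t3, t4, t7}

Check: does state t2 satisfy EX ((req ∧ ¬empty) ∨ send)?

Yes

Sat(¬empty) = {t2, t5, t6}
Sat(req ∧ ¬empty) = ∅
Sat((req ∧ ¬empty) ∨ send) = {t0, t1, t2, t3, t5, t6, t7}
Sat(EX ((req ∧ ¬empty) ∨ send)) = {s : some successor in {t0, t1, t2, t3, t5, t6, t7}} = {t1, t2, t3, t4, t5, t6, t7}
t2 ∈ Sat(EX ((req ∧ ¬empty) ∨ send)) = {t1, t2, t3, t4, t5, t6, t7}, so the formula holds at t2.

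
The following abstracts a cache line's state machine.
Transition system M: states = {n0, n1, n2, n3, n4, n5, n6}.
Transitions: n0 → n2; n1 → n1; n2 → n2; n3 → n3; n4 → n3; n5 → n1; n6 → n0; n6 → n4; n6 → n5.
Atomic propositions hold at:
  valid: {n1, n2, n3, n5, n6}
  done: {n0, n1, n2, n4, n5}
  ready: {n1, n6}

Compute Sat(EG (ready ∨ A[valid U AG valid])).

{n1, n2, n3, n5, n6}

AG valid: greatest fixpoint, start Z0 = {n1, n2, n3, n5, n6}, keep only states in Sat with every successor in Z. Z1 = {n1, n2, n3, n5}; fixed.
Sat(AG valid) = {n1, n2, n3, n5}
A[valid U AG valid]: least fixpoint, start Z0 = Sat(AG valid) = {n1, n2, n3, n5}, add states in Sat(valid) with every successor in Z. Already a fixed point.
Sat(A[valid U AG valid]) = {n1, n2, n3, n5}
Sat(ready ∨ A[valid U AG valid]) = {n1, n2, n3, n5, n6}
EG (ready ∨ A[valid U AG valid]): greatest fixpoint, start Z0 = {n1, n2, n3, n5, n6}, keep only states in Sat with some successor in Z. Already a fixed point.
Sat(EG (ready ∨ A[valid U AG valid])) = {n1, n2, n3, n5, n6}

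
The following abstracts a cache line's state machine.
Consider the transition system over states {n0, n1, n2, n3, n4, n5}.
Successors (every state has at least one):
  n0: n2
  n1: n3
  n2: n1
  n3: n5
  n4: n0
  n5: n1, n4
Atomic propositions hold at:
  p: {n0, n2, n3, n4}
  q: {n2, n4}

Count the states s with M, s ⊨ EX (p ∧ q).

2

Sat(p ∧ q) = {n2, n4}
Sat(EX (p ∧ q)) = {s : some successor in {n2, n4}} = {n0, n5}
|Sat(EX (p ∧ q))| = |{n0, n5}| = 2.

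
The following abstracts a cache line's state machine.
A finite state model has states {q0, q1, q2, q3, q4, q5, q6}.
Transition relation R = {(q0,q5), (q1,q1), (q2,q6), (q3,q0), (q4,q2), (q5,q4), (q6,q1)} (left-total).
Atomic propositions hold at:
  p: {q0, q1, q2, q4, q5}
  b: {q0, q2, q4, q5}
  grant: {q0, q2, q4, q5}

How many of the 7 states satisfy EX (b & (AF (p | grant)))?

4

Sat(p | grant) = {q0, q1, q2, q4, q5}
AF (p | grant): least fixpoint, start Z0 = {q0, q1, q2, q4, q5}, add states with every successor in Z. Z1 = {q0, q1, q2, q3, q4, q5, q6}; fixed.
Sat(AF (p | grant)) = {q0, q1, q2, q3, q4, q5, q6}
Sat(b & (AF (p | grant))) = {q0, q2, q4, q5}
Sat(EX (b & (AF (p | grant)))) = {s : some successor in {q0, q2, q4, q5}} = {q0, q3, q4, q5}
|Sat(EX (b & (AF (p | grant))))| = |{q0, q3, q4, q5}| = 4.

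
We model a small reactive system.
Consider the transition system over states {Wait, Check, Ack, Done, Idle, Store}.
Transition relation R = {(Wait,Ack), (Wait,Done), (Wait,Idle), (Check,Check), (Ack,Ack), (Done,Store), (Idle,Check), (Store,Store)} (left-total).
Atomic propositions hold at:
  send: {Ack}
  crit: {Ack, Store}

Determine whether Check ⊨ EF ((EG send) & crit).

EG send: greatest fixpoint, start Z0 = {Ack}, keep only states in Sat with some successor in Z. Already a fixed point.
Sat(EG send) = {Ack}
Sat((EG send) & crit) = {Ack}
EF ((EG send) & crit): least fixpoint, start Z0 = {Ack}, add states with some successor in Z. Z1 = {Wait, Ack}; fixed.
Sat(EF ((EG send) & crit)) = {Wait, Ack}
Check ∉ Sat(EF ((EG send) & crit)) = {Wait, Ack}, so the formula does not hold at Check.

No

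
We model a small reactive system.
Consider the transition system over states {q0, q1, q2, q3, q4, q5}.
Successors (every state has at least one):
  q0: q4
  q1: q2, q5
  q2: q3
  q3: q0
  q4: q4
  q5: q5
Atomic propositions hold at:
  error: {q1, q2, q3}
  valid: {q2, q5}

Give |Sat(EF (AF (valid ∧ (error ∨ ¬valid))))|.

2

Sat(¬valid) = {q0, q1, q3, q4}
Sat(error ∨ ¬valid) = {q0, q1, q2, q3, q4}
Sat(valid ∧ (error ∨ ¬valid)) = {q2}
AF (valid ∧ (error ∨ ¬valid)): least fixpoint, start Z0 = {q2}, add states with every successor in Z. Already a fixed point.
Sat(AF (valid ∧ (error ∨ ¬valid))) = {q2}
EF (AF (valid ∧ (error ∨ ¬valid))): least fixpoint, start Z0 = {q2}, add states with some successor in Z. Z1 = {q1, q2}; fixed.
Sat(EF (AF (valid ∧ (error ∨ ¬valid)))) = {q1, q2}
|Sat(EF (AF (valid ∧ (error ∨ ¬valid))))| = |{q1, q2}| = 2.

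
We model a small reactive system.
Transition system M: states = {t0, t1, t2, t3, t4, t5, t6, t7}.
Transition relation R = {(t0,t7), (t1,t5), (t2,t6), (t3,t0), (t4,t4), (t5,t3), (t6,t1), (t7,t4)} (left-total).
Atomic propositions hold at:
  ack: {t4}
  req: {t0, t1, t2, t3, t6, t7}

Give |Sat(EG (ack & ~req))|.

Sat(~req) = {t4, t5}
Sat(ack & ~req) = {t4}
EG (ack & ~req): greatest fixpoint, start Z0 = {t4}, keep only states in Sat with some successor in Z. Already a fixed point.
Sat(EG (ack & ~req)) = {t4}
|Sat(EG (ack & ~req))| = |{t4}| = 1.

1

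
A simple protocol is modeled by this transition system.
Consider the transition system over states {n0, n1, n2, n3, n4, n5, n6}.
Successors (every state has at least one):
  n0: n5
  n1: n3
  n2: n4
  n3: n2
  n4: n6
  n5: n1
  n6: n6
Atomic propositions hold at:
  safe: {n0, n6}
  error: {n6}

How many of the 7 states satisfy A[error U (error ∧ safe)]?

1

Sat(error ∧ safe) = {n6}
A[error U (error ∧ safe)]: least fixpoint, start Z0 = Sat((error ∧ safe)) = {n6}, add states in Sat(error) with every successor in Z. Already a fixed point.
Sat(A[error U (error ∧ safe)]) = {n6}
|Sat(A[error U (error ∧ safe)])| = |{n6}| = 1.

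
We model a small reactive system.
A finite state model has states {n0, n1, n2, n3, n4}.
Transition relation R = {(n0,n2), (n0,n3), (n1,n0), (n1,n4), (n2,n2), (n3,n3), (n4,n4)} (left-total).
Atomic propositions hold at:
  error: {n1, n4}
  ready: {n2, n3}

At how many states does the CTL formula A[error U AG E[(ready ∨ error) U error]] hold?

1

Sat(ready ∨ error) = {n1, n2, n3, n4}
E[(ready ∨ error) U error]: least fixpoint, start Z0 = Sat(error) = {n1, n4}, add states in Sat(ready ∨ error) with some successor in Z. Already a fixed point.
Sat(E[(ready ∨ error) U error]) = {n1, n4}
AG E[(ready ∨ error) U error]: greatest fixpoint, start Z0 = {n1, n4}, keep only states in Sat with every successor in Z. Z1 = {n4}; fixed.
Sat(AG E[(ready ∨ error) U error]) = {n4}
A[error U AG E[(ready ∨ error) U error]]: least fixpoint, start Z0 = Sat(AG E[(ready ∨ error) U error]) = {n4}, add states in Sat(error) with every successor in Z. Already a fixed point.
Sat(A[error U AG E[(ready ∨ error) U error]]) = {n4}
|Sat(A[error U AG E[(ready ∨ error) U error]])| = |{n4}| = 1.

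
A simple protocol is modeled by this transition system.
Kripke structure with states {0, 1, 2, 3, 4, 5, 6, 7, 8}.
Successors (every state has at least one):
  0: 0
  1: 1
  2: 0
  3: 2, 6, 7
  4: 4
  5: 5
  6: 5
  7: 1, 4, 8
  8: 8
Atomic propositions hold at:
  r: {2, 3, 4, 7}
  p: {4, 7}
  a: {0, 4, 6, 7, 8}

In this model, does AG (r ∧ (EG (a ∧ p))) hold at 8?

No

Sat(a ∧ p) = {4, 7}
EG (a ∧ p): greatest fixpoint, start Z0 = {4, 7}, keep only states in Sat with some successor in Z. Already a fixed point.
Sat(EG (a ∧ p)) = {4, 7}
Sat(r ∧ (EG (a ∧ p))) = {4, 7}
AG (r ∧ (EG (a ∧ p))): greatest fixpoint, start Z0 = {4, 7}, keep only states in Sat with every successor in Z. Z1 = {4}; fixed.
Sat(AG (r ∧ (EG (a ∧ p)))) = {4}
8 ∉ Sat(AG (r ∧ (EG (a ∧ p)))) = {4}, so the formula does not hold at 8.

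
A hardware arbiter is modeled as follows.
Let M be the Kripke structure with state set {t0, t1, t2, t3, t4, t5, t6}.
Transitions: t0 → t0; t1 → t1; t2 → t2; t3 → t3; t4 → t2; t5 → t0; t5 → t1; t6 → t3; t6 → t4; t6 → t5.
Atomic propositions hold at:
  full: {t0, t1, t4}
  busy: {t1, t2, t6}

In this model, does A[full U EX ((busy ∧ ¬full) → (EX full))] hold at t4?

Sat(¬full) = {t2, t3, t5, t6}
Sat(busy ∧ ¬full) = {t2, t6}
Sat(EX full) = {s : some successor in {t0, t1, t4}} = {t0, t1, t5, t6}
Sat((busy ∧ ¬full) → (EX full)) = {t0, t1, t3, t4, t5, t6}
Sat(EX ((busy ∧ ¬full) → (EX full))) = {s : some successor in {t0, t1, t3, t4, t5, t6}} = {t0, t1, t3, t5, t6}
A[full U EX ((busy ∧ ¬full) → (EX full))]: least fixpoint, start Z0 = Sat(EX ((busy ∧ ¬full) → (EX full))) = {t0, t1, t3, t5, t6}, add states in Sat(full) with every successor in Z. Already a fixed point.
Sat(A[full U EX ((busy ∧ ¬full) → (EX full))]) = {t0, t1, t3, t5, t6}
t4 ∉ Sat(A[full U EX ((busy ∧ ¬full) → (EX full))]) = {t0, t1, t3, t5, t6}, so the formula does not hold at t4.

No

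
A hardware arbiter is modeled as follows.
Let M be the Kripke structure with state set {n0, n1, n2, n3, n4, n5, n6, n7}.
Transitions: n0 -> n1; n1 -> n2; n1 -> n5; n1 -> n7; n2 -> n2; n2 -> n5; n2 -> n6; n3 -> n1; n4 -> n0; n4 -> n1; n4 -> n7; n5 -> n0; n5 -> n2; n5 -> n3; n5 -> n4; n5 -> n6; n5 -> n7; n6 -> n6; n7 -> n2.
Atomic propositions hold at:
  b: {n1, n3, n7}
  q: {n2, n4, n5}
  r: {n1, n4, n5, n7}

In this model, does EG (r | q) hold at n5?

Yes

Sat(r | q) = {n1, n2, n4, n5, n7}
EG (r | q): greatest fixpoint, start Z0 = {n1, n2, n4, n5, n7}, keep only states in Sat with some successor in Z. Already a fixed point.
Sat(EG (r | q)) = {n1, n2, n4, n5, n7}
n5 ∈ Sat(EG (r | q)) = {n1, n2, n4, n5, n7}, so the formula holds at n5.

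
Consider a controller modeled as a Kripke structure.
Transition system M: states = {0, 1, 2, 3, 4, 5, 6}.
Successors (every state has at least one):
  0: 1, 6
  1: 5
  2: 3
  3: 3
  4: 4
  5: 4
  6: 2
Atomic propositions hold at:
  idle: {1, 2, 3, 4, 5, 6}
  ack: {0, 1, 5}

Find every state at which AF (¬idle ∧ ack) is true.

Sat(¬idle) = {0}
Sat(¬idle ∧ ack) = {0}
AF (¬idle ∧ ack): least fixpoint, start Z0 = {0}, add states with every successor in Z. Already a fixed point.
Sat(AF (¬idle ∧ ack)) = {0}

{0}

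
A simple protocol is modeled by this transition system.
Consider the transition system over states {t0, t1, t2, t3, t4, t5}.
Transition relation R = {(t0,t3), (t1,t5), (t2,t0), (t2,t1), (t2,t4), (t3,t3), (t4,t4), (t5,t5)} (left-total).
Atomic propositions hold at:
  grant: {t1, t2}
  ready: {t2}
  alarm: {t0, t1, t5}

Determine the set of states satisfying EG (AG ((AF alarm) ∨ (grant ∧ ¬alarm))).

AF alarm: least fixpoint, start Z0 = {t0, t1, t5}, add states with every successor in Z. Already a fixed point.
Sat(AF alarm) = {t0, t1, t5}
Sat(¬alarm) = {t2, t3, t4}
Sat(grant ∧ ¬alarm) = {t2}
Sat((AF alarm) ∨ (grant ∧ ¬alarm)) = {t0, t1, t2, t5}
AG ((AF alarm) ∨ (grant ∧ ¬alarm)): greatest fixpoint, start Z0 = {t0, t1, t2, t5}, keep only states in Sat with every successor in Z. Z1 = {t1, t5}; fixed.
Sat(AG ((AF alarm) ∨ (grant ∧ ¬alarm))) = {t1, t5}
EG (AG ((AF alarm) ∨ (grant ∧ ¬alarm))): greatest fixpoint, start Z0 = {t1, t5}, keep only states in Sat with some successor in Z. Already a fixed point.
Sat(EG (AG ((AF alarm) ∨ (grant ∧ ¬alarm)))) = {t1, t5}

{t1, t5}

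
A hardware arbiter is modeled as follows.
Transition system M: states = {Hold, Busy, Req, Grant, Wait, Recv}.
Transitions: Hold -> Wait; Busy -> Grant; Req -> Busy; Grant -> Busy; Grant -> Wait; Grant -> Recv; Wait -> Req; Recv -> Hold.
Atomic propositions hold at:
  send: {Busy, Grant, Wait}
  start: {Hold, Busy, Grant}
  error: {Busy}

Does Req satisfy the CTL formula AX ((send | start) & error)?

Sat(send | start) = {Hold, Busy, Grant, Wait}
Sat((send | start) & error) = {Busy}
Sat(AX ((send | start) & error)) = {s : every successor in {Busy}} = {Req}
Req ∈ Sat(AX ((send | start) & error)) = {Req}, so the formula holds at Req.

Yes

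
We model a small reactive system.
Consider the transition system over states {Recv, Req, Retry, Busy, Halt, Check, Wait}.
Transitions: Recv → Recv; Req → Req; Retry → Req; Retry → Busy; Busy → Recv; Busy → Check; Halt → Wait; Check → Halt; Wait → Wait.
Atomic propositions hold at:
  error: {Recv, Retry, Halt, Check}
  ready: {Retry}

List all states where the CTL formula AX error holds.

{Recv, Busy, Check}

Sat(AX error) = {s : every successor in {Recv, Retry, Halt, Check}} = {Recv, Busy, Check}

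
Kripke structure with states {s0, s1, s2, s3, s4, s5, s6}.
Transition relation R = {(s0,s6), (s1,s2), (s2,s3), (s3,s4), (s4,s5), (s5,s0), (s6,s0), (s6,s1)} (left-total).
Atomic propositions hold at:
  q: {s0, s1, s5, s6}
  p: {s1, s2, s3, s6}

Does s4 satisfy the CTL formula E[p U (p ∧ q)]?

No

Sat(p ∧ q) = {s1, s6}
E[p U (p ∧ q)]: least fixpoint, start Z0 = Sat((p ∧ q)) = {s1, s6}, add states in Sat(p) with some successor in Z. Already a fixed point.
Sat(E[p U (p ∧ q)]) = {s1, s6}
s4 ∉ Sat(E[p U (p ∧ q)]) = {s1, s6}, so the formula does not hold at s4.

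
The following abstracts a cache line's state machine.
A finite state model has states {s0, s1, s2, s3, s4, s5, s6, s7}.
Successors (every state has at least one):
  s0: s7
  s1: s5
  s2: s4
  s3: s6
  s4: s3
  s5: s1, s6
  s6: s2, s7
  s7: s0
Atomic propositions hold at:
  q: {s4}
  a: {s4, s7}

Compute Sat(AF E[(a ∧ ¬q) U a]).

{s0, s2, s3, s4, s6, s7}

Sat(¬q) = {s0, s1, s2, s3, s5, s6, s7}
Sat(a ∧ ¬q) = {s7}
E[(a ∧ ¬q) U a]: least fixpoint, start Z0 = Sat(a) = {s4, s7}, add states in Sat(a ∧ ¬q) with some successor in Z. Already a fixed point.
Sat(E[(a ∧ ¬q) U a]) = {s4, s7}
AF E[(a ∧ ¬q) U a]: least fixpoint, start Z0 = {s4, s7}, add states with every successor in Z. Z1 = {s0, s2, s4, s7}; Z2 = {s0, s2, s4, s6, s7}; Z3 = {s0, s2, s3, s4, s6, s7}; fixed.
Sat(AF E[(a ∧ ¬q) U a]) = {s0, s2, s3, s4, s6, s7}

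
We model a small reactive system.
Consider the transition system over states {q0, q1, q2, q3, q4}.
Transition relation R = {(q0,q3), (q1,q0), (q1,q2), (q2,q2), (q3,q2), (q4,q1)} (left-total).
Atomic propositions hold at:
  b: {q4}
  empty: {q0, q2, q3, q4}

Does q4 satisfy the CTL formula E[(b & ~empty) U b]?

Sat(~empty) = {q1}
Sat(b & ~empty) = ∅
E[(b & ~empty) U b]: least fixpoint, start Z0 = Sat(b) = {q4}, add states in Sat(b & ~empty) with some successor in Z. Already a fixed point.
Sat(E[(b & ~empty) U b]) = {q4}
q4 ∈ Sat(E[(b & ~empty) U b]) = {q4}, so the formula holds at q4.

Yes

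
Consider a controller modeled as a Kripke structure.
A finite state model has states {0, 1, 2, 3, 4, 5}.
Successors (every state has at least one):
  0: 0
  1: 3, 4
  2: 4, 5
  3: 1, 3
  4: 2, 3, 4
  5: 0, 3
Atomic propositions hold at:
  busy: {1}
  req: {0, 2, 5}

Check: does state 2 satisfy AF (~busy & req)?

Sat(~busy) = {0, 2, 3, 4, 5}
Sat(~busy & req) = {0, 2, 5}
AF (~busy & req): least fixpoint, start Z0 = {0, 2, 5}, add states with every successor in Z. Already a fixed point.
Sat(AF (~busy & req)) = {0, 2, 5}
2 ∈ Sat(AF (~busy & req)) = {0, 2, 5}, so the formula holds at 2.

Yes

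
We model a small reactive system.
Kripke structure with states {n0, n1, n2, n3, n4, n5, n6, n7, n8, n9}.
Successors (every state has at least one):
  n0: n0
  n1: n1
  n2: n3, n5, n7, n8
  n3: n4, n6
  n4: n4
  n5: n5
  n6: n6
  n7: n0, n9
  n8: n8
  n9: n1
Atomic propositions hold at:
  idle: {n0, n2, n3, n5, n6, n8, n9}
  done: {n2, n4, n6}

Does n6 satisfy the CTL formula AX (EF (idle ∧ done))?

Sat(idle ∧ done) = {n2, n6}
EF (idle ∧ done): least fixpoint, start Z0 = {n2, n6}, add states with some successor in Z. Z1 = {n2, n3, n6}; fixed.
Sat(EF (idle ∧ done)) = {n2, n3, n6}
Sat(AX (EF (idle ∧ done))) = {s : every successor in {n2, n3, n6}} = {n6}
n6 ∈ Sat(AX (EF (idle ∧ done))) = {n6}, so the formula holds at n6.

Yes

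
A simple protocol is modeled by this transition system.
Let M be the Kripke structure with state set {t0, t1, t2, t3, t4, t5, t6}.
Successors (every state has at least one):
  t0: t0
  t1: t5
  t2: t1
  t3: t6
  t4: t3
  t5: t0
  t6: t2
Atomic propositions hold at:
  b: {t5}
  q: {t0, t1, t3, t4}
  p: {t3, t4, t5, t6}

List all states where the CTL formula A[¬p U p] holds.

Sat(¬p) = {t0, t1, t2}
A[¬p U p]: least fixpoint, start Z0 = Sat(p) = {t3, t4, t5, t6}, add states in Sat(¬p) with every successor in Z. Z1 = {t1, t3, t4, t5, t6}; Z2 = {t1, t2, t3, t4, t5, t6}; fixed.
Sat(A[¬p U p]) = {t1, t2, t3, t4, t5, t6}

{t1, t2, t3, t4, t5, t6}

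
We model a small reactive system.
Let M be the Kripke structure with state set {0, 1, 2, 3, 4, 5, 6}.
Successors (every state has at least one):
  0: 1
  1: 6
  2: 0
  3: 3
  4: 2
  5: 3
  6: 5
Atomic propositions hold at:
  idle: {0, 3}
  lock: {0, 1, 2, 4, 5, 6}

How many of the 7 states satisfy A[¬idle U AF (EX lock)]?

Sat(¬idle) = {1, 2, 4, 5, 6}
Sat(EX lock) = {s : some successor in {0, 1, 2, 4, 5, 6}} = {0, 1, 2, 4, 6}
AF (EX lock): least fixpoint, start Z0 = {0, 1, 2, 4, 6}, add states with every successor in Z. Already a fixed point.
Sat(AF (EX lock)) = {0, 1, 2, 4, 6}
A[¬idle U AF (EX lock)]: least fixpoint, start Z0 = Sat(AF (EX lock)) = {0, 1, 2, 4, 6}, add states in Sat(¬idle) with every successor in Z. Already a fixed point.
Sat(A[¬idle U AF (EX lock)]) = {0, 1, 2, 4, 6}
|Sat(A[¬idle U AF (EX lock)])| = |{0, 1, 2, 4, 6}| = 5.

5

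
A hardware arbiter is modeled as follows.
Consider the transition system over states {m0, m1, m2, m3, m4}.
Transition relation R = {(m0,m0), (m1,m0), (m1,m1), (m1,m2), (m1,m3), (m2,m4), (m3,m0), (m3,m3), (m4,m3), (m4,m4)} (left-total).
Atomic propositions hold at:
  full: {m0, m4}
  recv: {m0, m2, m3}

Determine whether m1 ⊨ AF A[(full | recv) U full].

Sat(full | recv) = {m0, m2, m3, m4}
A[(full | recv) U full]: least fixpoint, start Z0 = Sat(full) = {m0, m4}, add states in Sat(full | recv) with every successor in Z. Z1 = {m0, m2, m4}; fixed.
Sat(A[(full | recv) U full]) = {m0, m2, m4}
AF A[(full | recv) U full]: least fixpoint, start Z0 = {m0, m2, m4}, add states with every successor in Z. Already a fixed point.
Sat(AF A[(full | recv) U full]) = {m0, m2, m4}
m1 ∉ Sat(AF A[(full | recv) U full]) = {m0, m2, m4}, so the formula does not hold at m1.

No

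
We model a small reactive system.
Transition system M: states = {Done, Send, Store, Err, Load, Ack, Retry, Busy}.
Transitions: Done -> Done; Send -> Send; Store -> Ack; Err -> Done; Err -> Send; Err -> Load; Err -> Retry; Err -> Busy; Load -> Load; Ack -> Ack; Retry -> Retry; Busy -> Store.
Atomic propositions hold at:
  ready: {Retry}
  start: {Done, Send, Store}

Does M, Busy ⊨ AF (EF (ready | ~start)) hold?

Yes

Sat(~start) = {Err, Load, Ack, Retry, Busy}
Sat(ready | ~start) = {Err, Load, Ack, Retry, Busy}
EF (ready | ~start): least fixpoint, start Z0 = {Err, Load, Ack, Retry, Busy}, add states with some successor in Z. Z1 = {Store, Err, Load, Ack, Retry, Busy}; fixed.
Sat(EF (ready | ~start)) = {Store, Err, Load, Ack, Retry, Busy}
AF (EF (ready | ~start)): least fixpoint, start Z0 = {Store, Err, Load, Ack, Retry, Busy}, add states with every successor in Z. Already a fixed point.
Sat(AF (EF (ready | ~start))) = {Store, Err, Load, Ack, Retry, Busy}
Busy ∈ Sat(AF (EF (ready | ~start))) = {Store, Err, Load, Ack, Retry, Busy}, so the formula holds at Busy.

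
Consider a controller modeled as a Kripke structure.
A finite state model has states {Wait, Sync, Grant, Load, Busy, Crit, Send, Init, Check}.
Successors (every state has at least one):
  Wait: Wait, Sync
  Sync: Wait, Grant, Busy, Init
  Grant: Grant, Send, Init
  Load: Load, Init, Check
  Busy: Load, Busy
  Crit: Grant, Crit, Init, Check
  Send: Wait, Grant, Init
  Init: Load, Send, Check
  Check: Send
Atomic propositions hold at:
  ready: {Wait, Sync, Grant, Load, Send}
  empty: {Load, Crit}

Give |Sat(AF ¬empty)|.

7

Sat(¬empty) = {Wait, Sync, Grant, Busy, Send, Init, Check}
AF ¬empty: least fixpoint, start Z0 = {Wait, Sync, Grant, Busy, Send, Init, Check}, add states with every successor in Z. Already a fixed point.
Sat(AF ¬empty) = {Wait, Sync, Grant, Busy, Send, Init, Check}
|Sat(AF ¬empty)| = |{Wait, Sync, Grant, Busy, Send, Init, Check}| = 7.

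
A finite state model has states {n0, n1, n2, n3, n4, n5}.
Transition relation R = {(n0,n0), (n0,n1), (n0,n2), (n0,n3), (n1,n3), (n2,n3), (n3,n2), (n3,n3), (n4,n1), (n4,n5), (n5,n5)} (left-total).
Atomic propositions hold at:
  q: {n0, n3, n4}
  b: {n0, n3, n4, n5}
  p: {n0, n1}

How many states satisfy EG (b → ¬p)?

5

Sat(¬p) = {n2, n3, n4, n5}
Sat(b → ¬p) = {n1, n2, n3, n4, n5}
EG (b → ¬p): greatest fixpoint, start Z0 = {n1, n2, n3, n4, n5}, keep only states in Sat with some successor in Z. Already a fixed point.
Sat(EG (b → ¬p)) = {n1, n2, n3, n4, n5}
|Sat(EG (b → ¬p))| = |{n1, n2, n3, n4, n5}| = 5.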